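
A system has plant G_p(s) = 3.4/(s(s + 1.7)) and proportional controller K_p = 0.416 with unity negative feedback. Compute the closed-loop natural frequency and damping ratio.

ω_n = 1.19 rad/s, ζ = 0.715

1 + K_p·G_p(s) = 0 gives s² + 1.7s + 1.414 = 0.
So ω_n² = 1.414 ⇒ ω_n = 1.189 rad/s, and ζ = 1.7/(2ω_n) = 0.715.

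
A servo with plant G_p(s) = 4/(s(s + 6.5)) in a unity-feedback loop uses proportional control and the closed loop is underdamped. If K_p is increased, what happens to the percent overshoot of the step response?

increase

Characteristic equation s² + 6.5s + K_p·4 = 0: raising K_p raises ω_n while 2ζω_n = 6.5 is fixed, so ζ falls and overshoot grows.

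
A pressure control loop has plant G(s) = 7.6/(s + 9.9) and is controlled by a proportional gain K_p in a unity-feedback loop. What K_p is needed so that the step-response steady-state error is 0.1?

K_p = 11.7

The loop is type 0, so e_ss(step) = 1/(1 + K_pos) with K_pos = K_p·G(0).
G(0) = 0.7677. Require 1/(1 + K_p·0.7677) = 0.1, so 1 + 0.7677·K_p = 10.
K_p = (10 − 1)/0.7677 = 11.7.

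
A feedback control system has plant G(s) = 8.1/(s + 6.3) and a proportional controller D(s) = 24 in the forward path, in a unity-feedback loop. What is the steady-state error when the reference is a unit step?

The loop is type 0. Static position error constant K_pos = D(0)·G(0) = 24·1.286 = 30.86.
Steady-state error to a unit step: e_ss = 1/(1+K_pos) = 1/31.86 = 0.0314.

0.0314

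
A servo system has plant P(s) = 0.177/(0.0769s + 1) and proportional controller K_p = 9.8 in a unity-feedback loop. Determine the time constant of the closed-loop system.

τ = 0.0281 s

Closed loop: T(s) = K_p·P/(1+K_p·P) = 1.735/(0.0769s + 1 + 1.735), with pole at s = −(1 + 1.735)/0.0769 = −35.56.
Closed-loop time constant τ = 1/35.56 = 0.0281 s.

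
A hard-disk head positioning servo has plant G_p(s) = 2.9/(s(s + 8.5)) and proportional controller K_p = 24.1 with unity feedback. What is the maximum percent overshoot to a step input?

The closed-loop denominator s² + 8.5s + 69.89 gives ω_n = √69.89 = 8.36 and ζ = 8.5/(2ω_n) = 0.5084.
%OS = 100·exp(−πζ/√(1−ζ²)) = 100·exp(−π·0.5084/√0.7416) = 15.7%.

15.7%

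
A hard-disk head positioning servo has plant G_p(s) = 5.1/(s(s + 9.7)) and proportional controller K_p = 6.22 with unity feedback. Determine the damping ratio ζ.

1 + K_p·G_p(s) = 0 gives s² + 9.7s + 31.72 = 0.
Matching s² + 2ζω_n s + ω_n²: ω_n = √31.72 = 5.632 rad/s and 2ζω_n = 9.7, so ζ = 9.7/(2·5.632) = 0.861.

ζ = 0.861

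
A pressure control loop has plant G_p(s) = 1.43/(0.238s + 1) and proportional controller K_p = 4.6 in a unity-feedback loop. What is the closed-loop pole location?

s = -31.84

Closed loop: T(s) = K_p·G_p/(1+K_p·G_p) = 6.578/(0.238s + 1 + 6.578), with pole at s = −(1 + 6.578)/0.238 = −31.84.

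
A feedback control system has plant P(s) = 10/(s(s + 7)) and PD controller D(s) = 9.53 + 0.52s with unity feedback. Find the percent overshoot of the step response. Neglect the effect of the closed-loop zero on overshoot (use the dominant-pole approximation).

8.09%

Forward path: (9.53 + 0.52s)·10/(s(s+7)). The closed-loop characteristic equation is s² + (7 + 10·0.52)s + 10·9.53 = 0.
That is s² + 12.2s + 95.3 = 0, so ω_n = 9.762 rad/s and ζ = 12.2/(2·9.762) = 0.6249.
%OS = 100·exp(−πζ/√(1−ζ²)) = 8.09%.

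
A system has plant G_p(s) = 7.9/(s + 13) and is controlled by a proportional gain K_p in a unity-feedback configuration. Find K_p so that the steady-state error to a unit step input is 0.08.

The loop is type 0, so e_ss(step) = 1/(1 + K_pos) with K_pos = K_p·G_p(0).
G_p(0) = 0.6077. Require 1/(1 + K_p·0.6077) = 0.08, so 1 + 0.6077·K_p = 12.5.
K_p = (12.5 − 1)/0.6077 = 18.9.

K_p = 18.9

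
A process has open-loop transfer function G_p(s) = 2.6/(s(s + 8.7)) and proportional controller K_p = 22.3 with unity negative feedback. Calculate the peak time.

T_p = 0.503 s

Closed-loop characteristic equation: s² + 8.7s + 57.98 = 0, so ω_n = 7.614 rad/s and ζ = 8.7/(2·7.614) = 0.5713.
Damped frequency ω_d = ω_n√(1−ζ²) = 6.25 rad/s, so peak time T_p = π/ω_d = 0.503 s.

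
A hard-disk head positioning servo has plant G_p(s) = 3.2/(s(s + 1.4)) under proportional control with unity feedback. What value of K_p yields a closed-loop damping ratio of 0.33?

K_p = 1.41

Closed-loop characteristic equation: s² + 1.4s + K_p·3.2 = 0.
So ω_n = √(3.2K_p) and 2ζω_n = 1.4, giving ζ = 1.4/(2√(3.2K_p)).
Setting ζ = 0.33: √(3.2K_p) = 1.4/(2·0.33) = 2.121, so K_p = 4.5/3.2 = 1.41.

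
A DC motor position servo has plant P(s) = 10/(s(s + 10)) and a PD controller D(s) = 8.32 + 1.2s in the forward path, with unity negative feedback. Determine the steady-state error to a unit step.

0

The open loop D(s)P(s) has a pole at the origin (type 1), so the static position error constant is infinite and e_ss = 1/(1+∞) = 0.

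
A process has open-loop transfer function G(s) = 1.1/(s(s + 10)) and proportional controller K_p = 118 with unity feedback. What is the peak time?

T_p = 0.307 s

The closed-loop denominator s² + 10s + 129.8 gives ω_n = √129.8 = 11.39 and ζ = 10/(2ω_n) = 0.4389.
Damped frequency ω_d = ω_n√(1−ζ²) = 10.24 rad/s, so peak time T_p = π/ω_d = 0.307 s.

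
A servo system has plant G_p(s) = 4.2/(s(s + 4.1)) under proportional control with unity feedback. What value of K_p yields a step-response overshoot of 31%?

K_p = 8.2

From %OS = 100·exp(−πζ/√(1−ζ²)) = 31%, ζ = −ln(0.31)/√(π²+ln²(0.31)) = 0.3493.
Characteristic equation s² + 4.1s + 4.2K_p = 0 gives ζ = 4.1/(2√(4.2K_p)).
Setting ζ = 0.3493: √(4.2K_p) = 4.1/(2·0.3493) = 5.869, so K_p = 34.44/4.2 = 8.2.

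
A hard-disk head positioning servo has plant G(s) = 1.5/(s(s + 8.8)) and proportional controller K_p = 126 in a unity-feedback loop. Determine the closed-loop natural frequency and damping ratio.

ω_n = 13.7 rad/s, ζ = 0.32

1 + K_p·G(s) = 0 gives s² + 8.8s + 189 = 0.
Matching s² + 2ζω_n s + ω_n²: ω_n = √189 = 13.75 rad/s and 2ζω_n = 8.8, so ζ = 8.8/(2·13.75) = 0.32.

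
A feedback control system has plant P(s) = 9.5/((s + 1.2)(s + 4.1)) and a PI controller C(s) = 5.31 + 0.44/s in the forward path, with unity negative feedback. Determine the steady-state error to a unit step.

0

The open loop C(s)P(s) has a pole at the origin (type 1), so the static position error constant is infinite and e_ss = 1/(1+∞) = 0.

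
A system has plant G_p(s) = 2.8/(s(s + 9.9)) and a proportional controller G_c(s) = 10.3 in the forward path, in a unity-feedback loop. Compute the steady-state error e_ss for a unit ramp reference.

0.343

The loop has one pole at the origin (type 1). Velocity error constant K_v = lim_{s→0} s·G_c(s)G_p(s) = 10.3·2.8/9.9 = 2.913.
Steady-state error to a unit ramp: e_ss = 1/K_v = 0.343.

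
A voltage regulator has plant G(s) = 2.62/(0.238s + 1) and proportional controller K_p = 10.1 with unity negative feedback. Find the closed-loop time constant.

τ = 0.00867 s

Closed loop: T(s) = K_p·G/(1+K_p·G) = 26.46/(0.238s + 1 + 26.46), with pole at s = −(1 + 26.46)/0.238 = −115.4.
Closed-loop time constant τ = 1/115.4 = 0.00867 s.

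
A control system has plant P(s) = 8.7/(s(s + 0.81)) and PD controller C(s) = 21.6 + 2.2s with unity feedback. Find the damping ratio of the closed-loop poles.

Forward path: (21.6 + 2.2s)·8.7/(s(s+0.81)). The closed-loop characteristic equation is s² + (0.81 + 8.7·2.2)s + 8.7·21.6 = 0.
That is s² + 19.95s + 187.9 = 0, so ω_n = 13.71 rad/s and ζ = 19.95/(2·13.71) = 0.7277.

ζ = 0.728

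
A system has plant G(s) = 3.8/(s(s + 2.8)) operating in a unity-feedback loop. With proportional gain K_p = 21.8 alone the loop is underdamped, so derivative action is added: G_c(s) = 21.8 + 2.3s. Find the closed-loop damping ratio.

Forward path: (21.8 + 2.3s)·3.8/(s(s+2.8)). The closed-loop characteristic equation is s² + (2.8 + 3.8·2.3)s + 3.8·21.8 = 0.
That is s² + 11.54s + 82.84 = 0, so ω_n = 9.102 rad/s and ζ = 11.54/(2·9.102) = 0.634.

ζ = 0.634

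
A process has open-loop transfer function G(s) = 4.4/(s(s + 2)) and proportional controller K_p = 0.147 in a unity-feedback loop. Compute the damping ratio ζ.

ζ = 1.24

With unity feedback the closed-loop characteristic equation is s² + 2s + 0.147·4.4 = s² + 2s + 0.6468 = 0.
Matching s² + 2ζω_n s + ω_n²: ω_n = √0.6468 = 0.8042 rad/s and 2ζω_n = 2, so ζ = 2/(2·0.8042) = 1.24.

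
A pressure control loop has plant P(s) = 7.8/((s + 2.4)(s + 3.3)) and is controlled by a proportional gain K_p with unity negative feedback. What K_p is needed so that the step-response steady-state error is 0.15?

K_p = 5.75

For a type-0 loop with proportional control, e_ss = 1/(1 + K_p·P(0)).
P(0) = 0.9848. Require 1/(1 + K_p·0.9848) = 0.15, so 1 + 0.9848·K_p = 6.667.
K_p = (6.667 − 1)/0.9848 = 5.75.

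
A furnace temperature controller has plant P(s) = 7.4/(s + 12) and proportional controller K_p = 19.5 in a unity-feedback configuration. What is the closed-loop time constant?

Closed-loop transfer function: T(s) = K_p·P(s)/(1 + K_p·P(s)) = 144.3/(s + 12 + 144.3) = 144.3/(s + 156.3).
Time constant τ = 1/156.3 = 0.0064 s.

τ = 0.0064 s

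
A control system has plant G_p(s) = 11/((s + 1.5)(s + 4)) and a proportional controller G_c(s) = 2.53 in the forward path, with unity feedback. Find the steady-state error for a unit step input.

0.177

The loop is type 0. Static position error constant K_pos = G_c(0)·G_p(0) = 2.53·1.833 = 4.638.
Steady-state error to a unit step: e_ss = 1/(1+K_pos) = 1/5.638 = 0.177.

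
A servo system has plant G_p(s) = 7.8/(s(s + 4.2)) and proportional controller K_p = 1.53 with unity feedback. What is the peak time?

T_p = 1.15 s

The closed-loop denominator s² + 4.2s + 11.93 gives ω_n = √11.93 = 3.455 and ζ = 4.2/(2ω_n) = 0.6079.
Damped frequency ω_d = ω_n√(1−ζ²) = 2.743 rad/s, so peak time T_p = π/ω_d = 1.15 s.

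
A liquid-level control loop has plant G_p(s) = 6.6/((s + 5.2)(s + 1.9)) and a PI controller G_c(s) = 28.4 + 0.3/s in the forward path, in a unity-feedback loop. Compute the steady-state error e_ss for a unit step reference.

0

The open loop G_c(s)G_p(s) has a pole at the origin (type 1), so the static position error constant is infinite and e_ss = 1/(1+∞) = 0.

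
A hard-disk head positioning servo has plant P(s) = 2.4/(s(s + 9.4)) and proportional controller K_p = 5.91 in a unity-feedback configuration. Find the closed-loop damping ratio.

ζ = 1.25

1 + K_p·P(s) = 0 gives s² + 9.4s + 14.18 = 0.
So ω_n² = 14.18 ⇒ ω_n = 3.766 rad/s, and ζ = 9.4/(2ω_n) = 1.25.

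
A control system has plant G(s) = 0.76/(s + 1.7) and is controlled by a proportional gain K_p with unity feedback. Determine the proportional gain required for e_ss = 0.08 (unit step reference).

K_p = 25.7

For a type-0 loop with proportional control, e_ss = 1/(1 + K_p·G(0)).
G(0) = 0.4471. Require 1/(1 + K_p·0.4471) = 0.08, so 1 + 0.4471·K_p = 12.5.
K_p = (12.5 − 1)/0.4471 = 25.7.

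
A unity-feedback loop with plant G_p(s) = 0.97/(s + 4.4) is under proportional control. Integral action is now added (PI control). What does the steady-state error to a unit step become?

Adding integral action puts a pole at s = 0 in the forward path, raising the system type to 1; a type-1 loop has zero steady-state error to a step.

0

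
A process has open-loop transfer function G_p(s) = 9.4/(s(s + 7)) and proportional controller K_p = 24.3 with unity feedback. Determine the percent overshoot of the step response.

47.3%

From 1 + K_pG_p(s) = 0: s² + 7s + 228.4 = 0 ⇒ ω_n = 15.11, ζ = 0.2316.
%OS = 100·exp(−πζ/√(1−ζ²)) = 100·exp(−π·0.2316/√0.9464) = 47.3%.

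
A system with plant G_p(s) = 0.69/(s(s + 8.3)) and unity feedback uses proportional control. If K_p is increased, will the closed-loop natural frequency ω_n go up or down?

ω_n = √(0.69·K_p), which grows with K_p.

increase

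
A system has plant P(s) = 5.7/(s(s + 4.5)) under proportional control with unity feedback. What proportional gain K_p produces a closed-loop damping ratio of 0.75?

K_p = 1.58

Closed-loop characteristic equation: s² + 4.5s + K_p·5.7 = 0.
So ω_n = √(5.7K_p) and 2ζω_n = 4.5, giving ζ = 4.5/(2√(5.7K_p)).
Setting ζ = 0.75: √(5.7K_p) = 4.5/(2·0.75) = 3, so K_p = 9/5.7 = 1.58.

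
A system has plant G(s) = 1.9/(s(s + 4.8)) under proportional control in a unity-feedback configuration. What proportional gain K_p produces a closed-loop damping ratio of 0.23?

Closed-loop characteristic equation: s² + 4.8s + K_p·1.9 = 0.
So ω_n = √(1.9K_p) and 2ζω_n = 4.8, giving ζ = 4.8/(2√(1.9K_p)).
Setting ζ = 0.23: √(1.9K_p) = 4.8/(2·0.23) = 10.43, so K_p = 108.9/1.9 = 57.3.

K_p = 57.3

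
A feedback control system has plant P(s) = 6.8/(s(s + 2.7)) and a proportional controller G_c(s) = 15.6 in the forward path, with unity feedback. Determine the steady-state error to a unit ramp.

The loop has one pole at the origin (type 1). Velocity error constant K_v = lim_{s→0} s·G_c(s)P(s) = 15.6·6.8/2.7 = 39.29.
Steady-state error to a unit ramp: e_ss = 1/K_v = 0.0255.

0.0255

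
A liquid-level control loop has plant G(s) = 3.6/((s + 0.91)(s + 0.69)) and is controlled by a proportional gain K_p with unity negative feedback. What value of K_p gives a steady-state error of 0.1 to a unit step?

K_p = 1.57

For a type-0 loop with proportional control, e_ss = 1/(1 + K_p·G(0)).
G(0) = 5.733. Require 1/(1 + K_p·5.733) = 0.1, so 1 + 5.733·K_p = 10.
K_p = (10 − 1)/5.733 = 1.57.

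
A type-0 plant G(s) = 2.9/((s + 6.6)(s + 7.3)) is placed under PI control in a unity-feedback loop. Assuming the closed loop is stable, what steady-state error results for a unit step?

The PI controller's integrator makes the forward path type 1, so e_ss to a step is zero.

0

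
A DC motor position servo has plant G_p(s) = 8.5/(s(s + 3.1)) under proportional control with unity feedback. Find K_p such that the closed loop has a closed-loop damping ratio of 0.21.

Closed-loop characteristic equation: s² + 3.1s + K_p·8.5 = 0.
So ω_n = √(8.5K_p) and 2ζω_n = 3.1, giving ζ = 3.1/(2√(8.5K_p)).
Setting ζ = 0.21: √(8.5K_p) = 3.1/(2·0.21) = 7.381, so K_p = 54.48/8.5 = 6.41.

K_p = 6.41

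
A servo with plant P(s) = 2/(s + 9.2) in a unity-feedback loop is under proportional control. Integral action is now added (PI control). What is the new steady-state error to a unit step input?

0

The integrator makes K_pos = lim_{s→0} C(s)G(s) infinite, so e_ss = 1/(1+K_pos) = 0.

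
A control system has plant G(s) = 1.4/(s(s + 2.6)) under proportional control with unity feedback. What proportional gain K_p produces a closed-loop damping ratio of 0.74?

K_p = 2.2

Closed-loop characteristic equation: s² + 2.6s + K_p·1.4 = 0.
So ω_n = √(1.4K_p) and 2ζω_n = 2.6, giving ζ = 2.6/(2√(1.4K_p)).
Setting ζ = 0.74: √(1.4K_p) = 2.6/(2·0.74) = 1.757, so K_p = 3.086/1.4 = 2.2.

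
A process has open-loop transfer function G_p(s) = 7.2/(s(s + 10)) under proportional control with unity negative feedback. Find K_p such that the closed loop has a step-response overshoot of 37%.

K_p = 38.1

From %OS = 100·exp(−πζ/√(1−ζ²)) = 37%, ζ = −ln(0.37)/√(π²+ln²(0.37)) = 0.3017.
Characteristic equation s² + 10s + 7.2K_p = 0 gives ζ = 10/(2√(7.2K_p)).
Setting ζ = 0.3017: √(7.2K_p) = 10/(2·0.3017) = 16.57, so K_p = 274.6/7.2 = 38.1.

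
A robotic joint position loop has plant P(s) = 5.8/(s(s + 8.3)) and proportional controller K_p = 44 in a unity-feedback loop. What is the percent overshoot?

42.9%

The closed-loop denominator s² + 8.3s + 255.2 gives ω_n = √255.2 = 15.97 and ζ = 8.3/(2ω_n) = 0.2598.
%OS = 100·exp(−πζ/√(1−ζ²)) = 100·exp(−π·0.2598/√0.9325) = 42.9%.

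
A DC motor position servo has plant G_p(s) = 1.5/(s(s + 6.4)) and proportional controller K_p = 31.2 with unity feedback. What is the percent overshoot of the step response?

The closed-loop denominator s² + 6.4s + 46.8 gives ω_n = √46.8 = 6.841 and ζ = 6.4/(2ω_n) = 0.4678.
%OS = 100·exp(−πζ/√(1−ζ²)) = 100·exp(−π·0.4678/√0.7812) = 19%.

19%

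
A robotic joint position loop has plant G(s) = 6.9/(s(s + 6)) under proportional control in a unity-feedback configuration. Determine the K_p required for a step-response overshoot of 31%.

K_p = 10.7

From %OS = 100·exp(−πζ/√(1−ζ²)) = 31%, ζ = −ln(0.31)/√(π²+ln²(0.31)) = 0.3493.
Characteristic equation s² + 6s + 6.9K_p = 0 gives ζ = 6/(2√(6.9K_p)).
Setting ζ = 0.3493: √(6.9K_p) = 6/(2·0.3493) = 8.588, so K_p = 73.76/6.9 = 10.7.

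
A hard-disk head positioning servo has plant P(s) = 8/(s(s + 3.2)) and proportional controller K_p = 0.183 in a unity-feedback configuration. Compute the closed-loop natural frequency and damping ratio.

ω_n = 1.21 rad/s, ζ = 1.32

The closed-loop denominator is s(s+3.2) + 0.183·8 = s² + 3.2s + 1.464.
So ω_n² = 1.464 ⇒ ω_n = 1.21 rad/s, and ζ = 3.2/(2ω_n) = 1.32.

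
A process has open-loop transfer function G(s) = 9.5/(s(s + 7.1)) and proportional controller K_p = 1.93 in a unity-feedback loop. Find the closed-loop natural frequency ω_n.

With unity feedback the closed-loop characteristic equation is s² + 7.1s + 1.93·9.5 = s² + 7.1s + 18.34 = 0.
So ω_n² = 18.34 ⇒ ω_n = 4.282 rad/s, and ζ = 7.1/(2ω_n) = 0.829.

ω_n = 4.28 rad/s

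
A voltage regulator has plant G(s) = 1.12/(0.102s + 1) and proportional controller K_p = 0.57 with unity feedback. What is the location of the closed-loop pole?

Closed loop: T(s) = K_p·G/(1+K_p·G) = 0.6384/(0.102s + 1 + 0.6384), with pole at s = −(1 + 0.6384)/0.102 = −16.06.

s = -16.06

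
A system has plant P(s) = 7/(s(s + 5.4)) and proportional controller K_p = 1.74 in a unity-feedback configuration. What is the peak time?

T_p = 1.42 s

Closed-loop characteristic equation: s² + 5.4s + 12.18 = 0, so ω_n = 3.49 rad/s and ζ = 5.4/(2·3.49) = 0.7736.
Damped frequency ω_d = ω_n√(1−ζ²) = 2.211 rad/s, so peak time T_p = π/ω_d = 1.42 s.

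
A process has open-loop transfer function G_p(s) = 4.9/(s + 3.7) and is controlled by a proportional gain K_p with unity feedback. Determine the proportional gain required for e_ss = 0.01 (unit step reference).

For a type-0 loop with proportional control, e_ss = 1/(1 + K_p·G_p(0)).
G_p(0) = 1.324. Require 1/(1 + K_p·1.324) = 0.01, so 1 + 1.324·K_p = 100.
K_p = (100 − 1)/1.324 = 74.8.

K_p = 74.8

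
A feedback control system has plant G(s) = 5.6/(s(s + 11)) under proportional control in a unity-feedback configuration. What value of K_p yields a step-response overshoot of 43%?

From %OS = 100·exp(−πζ/√(1−ζ²)) = 43%, ζ = −ln(0.43)/√(π²+ln²(0.43)) = 0.2594.
Characteristic equation s² + 11s + 5.6K_p = 0 gives ζ = 11/(2√(5.6K_p)).
Setting ζ = 0.2594: √(5.6K_p) = 11/(2·0.2594) = 21.2, so K_p = 449.4/5.6 = 80.3.

K_p = 80.3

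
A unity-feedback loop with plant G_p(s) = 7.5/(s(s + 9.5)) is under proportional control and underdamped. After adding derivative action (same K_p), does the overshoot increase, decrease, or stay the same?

With PD the characteristic equation becomes s² + (a + K·K_d)s + K·K_p = 0; the damping term grows, ζ rises, overshoot falls.

decrease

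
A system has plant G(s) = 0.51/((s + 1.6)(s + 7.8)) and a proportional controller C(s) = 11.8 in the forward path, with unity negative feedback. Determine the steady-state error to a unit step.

0.675

The loop is type 0. Static position error constant K_pos = C(0)·G(0) = 11.8·0.04087 = 0.4822.
Steady-state error to a unit step: e_ss = 1/(1+K_pos) = 1/1.482 = 0.675.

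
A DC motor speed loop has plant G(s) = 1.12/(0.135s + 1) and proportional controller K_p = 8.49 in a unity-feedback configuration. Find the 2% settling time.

Closed loop: T(s) = K_p·G/(1+K_p·G) = 9.509/(0.135s + 1 + 9.509), with pole at s = −(1 + 9.509)/0.135 = −77.84.
τ = 1/77.84 = 0.01285 s, so 2% settling time ≈ 4τ = 0.0514 s.

T_s ≈ 0.0514 s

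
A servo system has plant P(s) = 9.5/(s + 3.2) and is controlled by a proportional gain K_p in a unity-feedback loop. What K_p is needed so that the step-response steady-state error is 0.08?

The loop is type 0, so e_ss(step) = 1/(1 + K_pos) with K_pos = K_p·P(0).
P(0) = 2.969. Require 1/(1 + K_p·2.969) = 0.08, so 1 + 2.969·K_p = 12.5.
K_p = (12.5 − 1)/2.969 = 3.87.

K_p = 3.87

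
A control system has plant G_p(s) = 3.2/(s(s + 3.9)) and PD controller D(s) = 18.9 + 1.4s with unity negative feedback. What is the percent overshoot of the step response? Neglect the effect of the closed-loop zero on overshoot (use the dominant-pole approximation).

13.4%

Forward path: (18.9 + 1.4s)·3.2/(s(s+3.9)). The closed-loop characteristic equation is s² + (3.9 + 3.2·1.4)s + 3.2·18.9 = 0.
That is s² + 8.38s + 60.48 = 0, so ω_n = 7.777 rad/s and ζ = 8.38/(2·7.777) = 0.5388.
%OS = 100·exp(−πζ/√(1−ζ²)) = 13.4%.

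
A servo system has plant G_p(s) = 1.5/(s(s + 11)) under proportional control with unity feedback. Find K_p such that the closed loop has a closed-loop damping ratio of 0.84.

Closed-loop characteristic equation: s² + 11s + K_p·1.5 = 0.
So ω_n = √(1.5K_p) and 2ζω_n = 11, giving ζ = 11/(2√(1.5K_p)).
Setting ζ = 0.84: √(1.5K_p) = 11/(2·0.84) = 6.548, so K_p = 42.87/1.5 = 28.6.

K_p = 28.6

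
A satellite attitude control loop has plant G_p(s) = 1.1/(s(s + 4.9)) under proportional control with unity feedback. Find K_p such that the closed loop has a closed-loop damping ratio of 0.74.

Closed-loop characteristic equation: s² + 4.9s + K_p·1.1 = 0.
So ω_n = √(1.1K_p) and 2ζω_n = 4.9, giving ζ = 4.9/(2√(1.1K_p)).
Setting ζ = 0.74: √(1.1K_p) = 4.9/(2·0.74) = 3.311, so K_p = 10.96/1.1 = 9.96.

K_p = 9.96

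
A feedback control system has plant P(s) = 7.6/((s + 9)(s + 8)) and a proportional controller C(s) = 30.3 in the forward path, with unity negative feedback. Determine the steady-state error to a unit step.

0.238

The loop is type 0. Static position error constant K_pos = C(0)·P(0) = 30.3·0.1056 = 3.198.
Steady-state error to a unit step: e_ss = 1/(1+K_pos) = 1/4.198 = 0.238.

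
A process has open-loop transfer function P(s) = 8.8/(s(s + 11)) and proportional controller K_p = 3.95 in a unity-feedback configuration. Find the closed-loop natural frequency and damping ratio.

ω_n = 5.9 rad/s, ζ = 0.933

1 + K_p·P(s) = 0 gives s² + 11s + 34.76 = 0.
Matching s² + 2ζω_n s + ω_n²: ω_n = √34.76 = 5.896 rad/s and 2ζω_n = 11, so ζ = 11/(2·5.896) = 0.933.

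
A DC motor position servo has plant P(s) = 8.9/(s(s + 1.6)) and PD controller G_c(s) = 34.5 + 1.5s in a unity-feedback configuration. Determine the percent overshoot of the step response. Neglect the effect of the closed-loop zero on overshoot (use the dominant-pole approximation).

Forward path: (34.5 + 1.5s)·8.9/(s(s+1.6)). The closed-loop characteristic equation is s² + (1.6 + 8.9·1.5)s + 8.9·34.5 = 0.
That is s² + 14.95s + 307.1 = 0, so ω_n = 17.52 rad/s and ζ = 14.95/(2·17.52) = 0.4266.
%OS = 100·exp(−πζ/√(1−ζ²)) = 22.7%.

22.7%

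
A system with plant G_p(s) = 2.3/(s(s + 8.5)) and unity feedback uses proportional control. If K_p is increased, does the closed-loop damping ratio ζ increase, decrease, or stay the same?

ζ = 8.5/(2√(2.3K_p)); increasing K_p raises the denominator, so ζ falls.

decrease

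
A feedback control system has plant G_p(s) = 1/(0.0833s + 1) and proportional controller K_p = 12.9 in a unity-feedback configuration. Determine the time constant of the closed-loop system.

Closed loop: T(s) = K_p·G_p/(1+K_p·G_p) = 12.9/(0.0833s + 1 + 12.9), with pole at s = −(1 + 12.9)/0.0833 = −166.9.
Closed-loop time constant τ = 1/166.9 = 0.00599 s.

τ = 0.00599 s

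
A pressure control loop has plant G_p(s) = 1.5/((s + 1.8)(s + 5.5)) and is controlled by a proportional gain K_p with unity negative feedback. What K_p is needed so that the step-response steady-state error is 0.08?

For a type-0 loop with proportional control, e_ss = 1/(1 + K_p·G_p(0)).
G_p(0) = 0.1515. Require 1/(1 + K_p·0.1515) = 0.08, so 1 + 0.1515·K_p = 12.5.
K_p = (12.5 − 1)/0.1515 = 75.9.

K_p = 75.9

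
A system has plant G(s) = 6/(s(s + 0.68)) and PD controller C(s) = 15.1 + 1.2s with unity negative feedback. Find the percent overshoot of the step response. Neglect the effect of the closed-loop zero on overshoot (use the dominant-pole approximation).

Forward path: (15.1 + 1.2s)·6/(s(s+0.68)). The closed-loop characteristic equation is s² + (0.68 + 6·1.2)s + 6·15.1 = 0.
That is s² + 7.88s + 90.6 = 0, so ω_n = 9.518 rad/s and ζ = 7.88/(2·9.518) = 0.4139.
%OS = 100·exp(−πζ/√(1−ζ²)) = 24%.

24%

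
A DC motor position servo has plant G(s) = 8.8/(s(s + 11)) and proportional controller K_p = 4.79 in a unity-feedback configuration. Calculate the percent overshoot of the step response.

0.668%

Closed-loop characteristic equation: s² + 11s + 42.15 = 0, so ω_n = 6.492 rad/s and ζ = 11/(2·6.492) = 0.8471.
%OS = 100·exp(−πζ/√(1−ζ²)) = 100·exp(−π·0.8471/√0.2824) = 0.668%.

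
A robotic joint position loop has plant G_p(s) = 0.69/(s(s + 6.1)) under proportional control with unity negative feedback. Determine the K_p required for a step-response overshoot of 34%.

K_p = 128

From %OS = 100·exp(−πζ/√(1−ζ²)) = 34%, ζ = −ln(0.34)/√(π²+ln²(0.34)) = 0.3248.
Characteristic equation s² + 6.1s + 0.69K_p = 0 gives ζ = 6.1/(2√(0.69K_p)).
Setting ζ = 0.3248: √(0.69K_p) = 6.1/(2·0.3248) = 9.391, so K_p = 88.19/0.69 = 128.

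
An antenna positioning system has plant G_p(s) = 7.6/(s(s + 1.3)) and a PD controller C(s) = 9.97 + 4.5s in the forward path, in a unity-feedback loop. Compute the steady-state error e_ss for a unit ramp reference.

The loop has one pole at the origin (type 1). Velocity error constant K_v = lim_{s→0} s·C(s)G_p(s) = 9.97·7.6/1.3 = 58.29.
Steady-state error to a unit ramp: e_ss = 1/K_v = 0.0172.

0.0172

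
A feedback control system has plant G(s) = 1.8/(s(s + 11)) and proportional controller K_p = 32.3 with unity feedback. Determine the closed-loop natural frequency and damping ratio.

1 + K_p·G(s) = 0 gives s² + 11s + 58.14 = 0.
So ω_n² = 58.14 ⇒ ω_n = 7.625 rad/s, and ζ = 11/(2ω_n) = 0.721.

ω_n = 7.62 rad/s, ζ = 0.721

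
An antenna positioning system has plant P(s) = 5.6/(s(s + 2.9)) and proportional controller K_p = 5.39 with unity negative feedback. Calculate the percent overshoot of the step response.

From 1 + K_pP(s) = 0: s² + 2.9s + 30.18 = 0 ⇒ ω_n = 5.494, ζ = 0.2639.
%OS = 100·exp(−πζ/√(1−ζ²)) = 100·exp(−π·0.2639/√0.9303) = 42.3%.

42.3%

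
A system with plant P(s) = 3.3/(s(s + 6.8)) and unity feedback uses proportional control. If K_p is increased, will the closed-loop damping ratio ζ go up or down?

decrease

ζ = 6.8/(2√(3.3K_p)); increasing K_p raises the denominator, so ζ falls.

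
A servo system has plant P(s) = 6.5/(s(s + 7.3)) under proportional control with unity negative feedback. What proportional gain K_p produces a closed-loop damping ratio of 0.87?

Closed-loop characteristic equation: s² + 7.3s + K_p·6.5 = 0.
So ω_n = √(6.5K_p) and 2ζω_n = 7.3, giving ζ = 7.3/(2√(6.5K_p)).
Setting ζ = 0.87: √(6.5K_p) = 7.3/(2·0.87) = 4.195, so K_p = 17.6/6.5 = 2.71.

K_p = 2.71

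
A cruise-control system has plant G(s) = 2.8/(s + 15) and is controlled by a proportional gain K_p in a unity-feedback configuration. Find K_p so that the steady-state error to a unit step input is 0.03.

K_p = 173

The loop is type 0, so e_ss(step) = 1/(1 + K_pos) with K_pos = K_p·G(0).
G(0) = 0.1867. Require 1/(1 + K_p·0.1867) = 0.03, so 1 + 0.1867·K_p = 33.33.
K_p = (33.33 − 1)/0.1867 = 173.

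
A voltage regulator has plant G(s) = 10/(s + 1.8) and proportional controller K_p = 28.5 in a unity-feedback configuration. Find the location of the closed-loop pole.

s = -286.8

Closed-loop transfer function: T(s) = K_p·G(s)/(1 + K_p·G(s)) = 285/(s + 1.8 + 285) = 285/(s + 286.8).
The closed-loop pole is at s = −286.8.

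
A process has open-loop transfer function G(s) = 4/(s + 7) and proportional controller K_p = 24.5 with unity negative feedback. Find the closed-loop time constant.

τ = 0.00952 s

Closed-loop transfer function: T(s) = K_p·G(s)/(1 + K_p·G(s)) = 98/(s + 7 + 98) = 98/(s + 105).
Time constant τ = 1/105 = 0.00952 s.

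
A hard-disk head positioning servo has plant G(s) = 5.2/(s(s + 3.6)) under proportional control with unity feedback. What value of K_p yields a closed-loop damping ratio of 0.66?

K_p = 1.43

Closed-loop characteristic equation: s² + 3.6s + K_p·5.2 = 0.
So ω_n = √(5.2K_p) and 2ζω_n = 3.6, giving ζ = 3.6/(2√(5.2K_p)).
Setting ζ = 0.66: √(5.2K_p) = 3.6/(2·0.66) = 2.727, so K_p = 7.438/5.2 = 1.43.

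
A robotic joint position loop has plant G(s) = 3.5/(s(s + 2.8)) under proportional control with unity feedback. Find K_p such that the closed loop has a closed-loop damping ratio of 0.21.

K_p = 12.7

Closed-loop characteristic equation: s² + 2.8s + K_p·3.5 = 0.
So ω_n = √(3.5K_p) and 2ζω_n = 2.8, giving ζ = 2.8/(2√(3.5K_p)).
Setting ζ = 0.21: √(3.5K_p) = 2.8/(2·0.21) = 6.667, so K_p = 44.44/3.5 = 12.7.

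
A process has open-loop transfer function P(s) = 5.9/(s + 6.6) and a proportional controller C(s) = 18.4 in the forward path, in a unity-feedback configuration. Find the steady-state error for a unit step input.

The loop is type 0. Static position error constant K_pos = C(0)·P(0) = 18.4·0.8939 = 16.45.
Steady-state error to a unit step: e_ss = 1/(1+K_pos) = 1/17.45 = 0.0573.

0.0573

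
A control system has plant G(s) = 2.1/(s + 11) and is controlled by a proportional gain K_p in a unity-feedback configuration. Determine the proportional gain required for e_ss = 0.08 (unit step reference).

K_p = 60.2

For a type-0 loop with proportional control, e_ss = 1/(1 + K_p·G(0)).
G(0) = 0.1909. Require 1/(1 + K_p·0.1909) = 0.08, so 1 + 0.1909·K_p = 12.5.
K_p = (12.5 − 1)/0.1909 = 60.2.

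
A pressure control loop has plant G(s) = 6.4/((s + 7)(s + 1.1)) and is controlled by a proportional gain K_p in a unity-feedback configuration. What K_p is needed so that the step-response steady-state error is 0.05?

K_p = 22.9

Steady-state error for a unit step on this type-0 loop is 1/(1 + K_p·G(0)).
G(0) = 0.8312. Require 1/(1 + K_p·0.8312) = 0.05, so 1 + 0.8312·K_p = 20.
K_p = (20 − 1)/0.8312 = 22.9.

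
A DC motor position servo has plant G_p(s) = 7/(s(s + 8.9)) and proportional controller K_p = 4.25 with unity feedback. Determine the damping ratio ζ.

With unity feedback the closed-loop characteristic equation is s² + 8.9s + 4.25·7 = s² + 8.9s + 29.75 = 0.
Matching s² + 2ζω_n s + ω_n²: ω_n = √29.75 = 5.454 rad/s and 2ζω_n = 8.9, so ζ = 8.9/(2·5.454) = 0.816.

ζ = 0.816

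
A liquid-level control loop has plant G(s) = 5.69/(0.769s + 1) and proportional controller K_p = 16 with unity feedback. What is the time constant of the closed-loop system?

τ = 0.00836 s

Closed loop: T(s) = K_p·G/(1+K_p·G) = 91.04/(0.769s + 1 + 91.04), with pole at s = −(1 + 91.04)/0.769 = −119.7.
Closed-loop time constant τ = 1/119.7 = 0.00836 s.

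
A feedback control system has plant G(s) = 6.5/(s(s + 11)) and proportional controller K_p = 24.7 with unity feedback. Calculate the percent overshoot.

Closed-loop characteristic equation: s² + 11s + 160.5 = 0, so ω_n = 12.67 rad/s and ζ = 11/(2·12.67) = 0.4341.
%OS = 100·exp(−πζ/√(1−ζ²)) = 100·exp(−π·0.4341/√0.8116) = 22%.

22%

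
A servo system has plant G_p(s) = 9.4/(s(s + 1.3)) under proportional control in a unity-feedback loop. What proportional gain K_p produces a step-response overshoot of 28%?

K_p = 0.319

From %OS = 100·exp(−πζ/√(1−ζ²)) = 28%, ζ = −ln(0.28)/√(π²+ln²(0.28)) = 0.3755.
Characteristic equation s² + 1.3s + 9.4K_p = 0 gives ζ = 1.3/(2√(9.4K_p)).
Setting ζ = 0.3755: √(9.4K_p) = 1.3/(2·0.3755) = 1.731, so K_p = 2.996/9.4 = 0.319.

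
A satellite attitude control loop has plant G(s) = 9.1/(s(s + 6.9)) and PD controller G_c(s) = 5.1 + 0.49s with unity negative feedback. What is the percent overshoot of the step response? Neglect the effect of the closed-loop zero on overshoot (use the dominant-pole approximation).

Forward path: (5.1 + 0.49s)·9.1/(s(s+6.9)). The closed-loop characteristic equation is s² + (6.9 + 9.1·0.49)s + 9.1·5.1 = 0.
That is s² + 11.36s + 46.41 = 0, so ω_n = 6.812 rad/s and ζ = 11.36/(2·6.812) = 0.8337.
%OS = 100·exp(−πζ/√(1−ζ²)) = 0.871%.

0.871%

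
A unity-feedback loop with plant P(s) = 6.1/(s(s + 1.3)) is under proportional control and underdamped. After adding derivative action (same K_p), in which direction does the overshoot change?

decrease

The derivative term adds K·K_d to the s-coefficient of the characteristic equation, raising 2ζω_n while ω_n is unchanged; ζ increases, so overshoot decreases.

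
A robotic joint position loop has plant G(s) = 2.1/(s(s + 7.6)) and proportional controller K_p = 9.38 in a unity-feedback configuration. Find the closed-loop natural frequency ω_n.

ω_n = 4.44 rad/s

1 + K_p·G(s) = 0 gives s² + 7.6s + 19.7 = 0.
Matching s² + 2ζω_n s + ω_n²: ω_n = √19.7 = 4.438 rad/s and 2ζω_n = 7.6, so ζ = 7.6/(2·4.438) = 0.856.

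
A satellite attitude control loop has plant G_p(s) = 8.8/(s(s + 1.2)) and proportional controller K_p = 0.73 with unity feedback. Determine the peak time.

The closed-loop denominator s² + 1.2s + 6.424 gives ω_n = √6.424 = 2.535 and ζ = 1.2/(2ω_n) = 0.2367.
Damped frequency ω_d = ω_n√(1−ζ²) = 2.463 rad/s, so peak time T_p = π/ω_d = 1.28 s.

T_p = 1.28 s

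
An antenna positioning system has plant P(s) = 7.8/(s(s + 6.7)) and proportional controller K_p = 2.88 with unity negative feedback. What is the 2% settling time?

T_s ≈ 1.19 s

From 1 + K_pP(s) = 0: s² + 6.7s + 22.46 = 0 ⇒ ω_n = 4.74, ζ = 0.7068.
2% settling time T_s ≈ 4/(ζω_n) = 4/3.35 = 1.19 s.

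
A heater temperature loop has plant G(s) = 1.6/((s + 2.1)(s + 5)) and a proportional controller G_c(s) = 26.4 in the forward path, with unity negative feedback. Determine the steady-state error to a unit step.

The loop is type 0. Static position error constant K_pos = G_c(0)·G(0) = 26.4·0.1524 = 4.023.
Steady-state error to a unit step: e_ss = 1/(1+K_pos) = 1/5.023 = 0.199.

0.199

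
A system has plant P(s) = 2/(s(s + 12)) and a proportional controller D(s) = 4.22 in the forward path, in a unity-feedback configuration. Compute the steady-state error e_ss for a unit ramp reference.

1.42

The loop has one pole at the origin (type 1). Velocity error constant K_v = lim_{s→0} s·D(s)P(s) = 4.22·2/12 = 0.7033.
Steady-state error to a unit ramp: e_ss = 1/K_v = 1.42.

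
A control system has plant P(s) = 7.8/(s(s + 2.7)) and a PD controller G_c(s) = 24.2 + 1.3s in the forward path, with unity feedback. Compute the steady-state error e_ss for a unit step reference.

The open loop G_c(s)P(s) has a pole at the origin (type 1), so the static position error constant is infinite and e_ss = 1/(1+∞) = 0.

0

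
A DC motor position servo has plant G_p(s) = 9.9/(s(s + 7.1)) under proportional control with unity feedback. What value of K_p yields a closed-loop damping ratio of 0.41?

Closed-loop characteristic equation: s² + 7.1s + K_p·9.9 = 0.
So ω_n = √(9.9K_p) and 2ζω_n = 7.1, giving ζ = 7.1/(2√(9.9K_p)).
Setting ζ = 0.41: √(9.9K_p) = 7.1/(2·0.41) = 8.659, so K_p = 74.97/9.9 = 7.57.

K_p = 7.57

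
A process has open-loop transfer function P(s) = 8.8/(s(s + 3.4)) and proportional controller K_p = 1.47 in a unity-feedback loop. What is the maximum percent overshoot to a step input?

From 1 + K_pP(s) = 0: s² + 3.4s + 12.94 = 0 ⇒ ω_n = 3.597, ζ = 0.4727.
%OS = 100·exp(−πζ/√(1−ζ²)) = 100·exp(−π·0.4727/√0.7766) = 18.5%.

18.5%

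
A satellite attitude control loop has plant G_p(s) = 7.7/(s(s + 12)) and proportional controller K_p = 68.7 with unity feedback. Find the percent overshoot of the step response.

From 1 + K_pG_p(s) = 0: s² + 12s + 529 = 0 ⇒ ω_n = 23, ζ = 0.2609.
%OS = 100·exp(−πζ/√(1−ζ²)) = 100·exp(−π·0.2609/√0.9319) = 42.8%.

42.8%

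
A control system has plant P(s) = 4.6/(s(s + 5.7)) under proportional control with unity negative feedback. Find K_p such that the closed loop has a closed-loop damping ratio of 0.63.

K_p = 4.45

Closed-loop characteristic equation: s² + 5.7s + K_p·4.6 = 0.
So ω_n = √(4.6K_p) and 2ζω_n = 5.7, giving ζ = 5.7/(2√(4.6K_p)).
Setting ζ = 0.63: √(4.6K_p) = 5.7/(2·0.63) = 4.524, so K_p = 20.46/4.6 = 4.45.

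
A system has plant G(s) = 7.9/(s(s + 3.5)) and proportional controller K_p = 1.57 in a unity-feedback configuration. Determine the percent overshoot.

The closed-loop denominator s² + 3.5s + 12.4 gives ω_n = √12.4 = 3.522 and ζ = 3.5/(2ω_n) = 0.4969.
%OS = 100·exp(−πζ/√(1−ζ²)) = 100·exp(−π·0.4969/√0.7531) = 16.5%.

16.5%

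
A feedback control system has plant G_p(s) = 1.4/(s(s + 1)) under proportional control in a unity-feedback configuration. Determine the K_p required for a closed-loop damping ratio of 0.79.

K_p = 0.286

Closed-loop characteristic equation: s² + 1s + K_p·1.4 = 0.
So ω_n = √(1.4K_p) and 2ζω_n = 1, giving ζ = 1/(2√(1.4K_p)).
Setting ζ = 0.79: √(1.4K_p) = 1/(2·0.79) = 0.6329, so K_p = 0.4006/1.4 = 0.286.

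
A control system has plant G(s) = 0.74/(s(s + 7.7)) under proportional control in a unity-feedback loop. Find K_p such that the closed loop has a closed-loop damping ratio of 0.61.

Closed-loop characteristic equation: s² + 7.7s + K_p·0.74 = 0.
So ω_n = √(0.74K_p) and 2ζω_n = 7.7, giving ζ = 7.7/(2√(0.74K_p)).
Setting ζ = 0.61: √(0.74K_p) = 7.7/(2·0.61) = 6.311, so K_p = 39.83/0.74 = 53.8.

K_p = 53.8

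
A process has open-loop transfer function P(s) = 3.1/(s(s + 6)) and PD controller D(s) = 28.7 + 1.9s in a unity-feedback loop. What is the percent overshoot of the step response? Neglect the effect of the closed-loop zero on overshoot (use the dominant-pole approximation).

7.8%

Forward path: (28.7 + 1.9s)·3.1/(s(s+6)). The closed-loop characteristic equation is s² + (6 + 3.1·1.9)s + 3.1·28.7 = 0.
That is s² + 11.89s + 88.97 = 0, so ω_n = 9.432 rad/s and ζ = 11.89/(2·9.432) = 0.6303.
%OS = 100·exp(−πζ/√(1−ζ²)) = 7.8%.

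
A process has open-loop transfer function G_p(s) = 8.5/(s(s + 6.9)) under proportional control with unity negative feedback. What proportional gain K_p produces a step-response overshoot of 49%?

From %OS = 100·exp(−πζ/√(1−ζ²)) = 49%, ζ = −ln(0.49)/√(π²+ln²(0.49)) = 0.2214.
Characteristic equation s² + 6.9s + 8.5K_p = 0 gives ζ = 6.9/(2√(8.5K_p)).
Setting ζ = 0.2214: √(8.5K_p) = 6.9/(2·0.2214) = 15.58, so K_p = 242.8/8.5 = 28.6.

K_p = 28.6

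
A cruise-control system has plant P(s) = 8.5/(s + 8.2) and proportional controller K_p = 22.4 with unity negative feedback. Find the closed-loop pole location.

s = -198.6

Closed-loop transfer function: T(s) = K_p·P(s)/(1 + K_p·P(s)) = 190.4/(s + 8.2 + 190.4) = 190.4/(s + 198.6).
The closed-loop pole is at s = −198.6.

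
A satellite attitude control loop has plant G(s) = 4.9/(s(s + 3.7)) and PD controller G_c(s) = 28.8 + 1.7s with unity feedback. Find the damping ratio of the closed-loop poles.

Forward path: (28.8 + 1.7s)·4.9/(s(s+3.7)). The closed-loop characteristic equation is s² + (3.7 + 4.9·1.7)s + 4.9·28.8 = 0.
That is s² + 12.03s + 141.1 = 0, so ω_n = 11.88 rad/s and ζ = 12.03/(2·11.88) = 0.5063.

ζ = 0.506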